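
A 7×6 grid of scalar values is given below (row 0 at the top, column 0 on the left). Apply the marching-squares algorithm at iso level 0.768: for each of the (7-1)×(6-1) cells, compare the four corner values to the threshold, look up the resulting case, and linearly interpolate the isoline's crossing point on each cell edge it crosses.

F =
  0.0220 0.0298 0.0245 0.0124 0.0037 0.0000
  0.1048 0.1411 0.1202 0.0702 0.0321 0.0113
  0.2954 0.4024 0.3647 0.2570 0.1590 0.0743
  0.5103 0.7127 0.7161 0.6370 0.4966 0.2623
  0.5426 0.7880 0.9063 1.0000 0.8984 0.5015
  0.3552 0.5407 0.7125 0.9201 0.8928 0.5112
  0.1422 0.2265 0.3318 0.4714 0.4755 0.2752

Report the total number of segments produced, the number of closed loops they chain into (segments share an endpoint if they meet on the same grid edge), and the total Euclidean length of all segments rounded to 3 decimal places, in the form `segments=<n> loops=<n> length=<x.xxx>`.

segments=12 loops=1 length=8.834

cell (3,0): code 0100 → (3.734,1.000)–(4.000,0.919)
cell (3,1): code 1100 → (3.273,2.000)–(3.734,1.000)
cell (3,2): code 1100 → (3.361,3.000)–(3.273,2.000)
cell (3,3): code 1100 → (3.675,4.000)–(3.361,3.000)
cell (3,4): code 1000 → (4.000,4.329)–(3.675,4.000)
cell (4,0): code 0010 → (4.000,0.919)–(4.081,1.000)
cell (4,1): code 0011 → (4.081,1.000)–(4.714,2.000)
cell (4,2): code 0111 → (4.714,2.000)–(5.000,2.267)
cell (4,4): code 1001 → (5.000,4.327)–(4.000,4.329)
cell (5,2): code 0010 → (5.000,2.267)–(5.339,3.000)
cell (5,3): code 0011 → (5.339,3.000)–(5.299,4.000)
cell (5,4): code 0001 → (5.299,4.000)–(5.000,4.327)
total: 12 segments, chained into 1 closed loop(s), length Σ = 8.834381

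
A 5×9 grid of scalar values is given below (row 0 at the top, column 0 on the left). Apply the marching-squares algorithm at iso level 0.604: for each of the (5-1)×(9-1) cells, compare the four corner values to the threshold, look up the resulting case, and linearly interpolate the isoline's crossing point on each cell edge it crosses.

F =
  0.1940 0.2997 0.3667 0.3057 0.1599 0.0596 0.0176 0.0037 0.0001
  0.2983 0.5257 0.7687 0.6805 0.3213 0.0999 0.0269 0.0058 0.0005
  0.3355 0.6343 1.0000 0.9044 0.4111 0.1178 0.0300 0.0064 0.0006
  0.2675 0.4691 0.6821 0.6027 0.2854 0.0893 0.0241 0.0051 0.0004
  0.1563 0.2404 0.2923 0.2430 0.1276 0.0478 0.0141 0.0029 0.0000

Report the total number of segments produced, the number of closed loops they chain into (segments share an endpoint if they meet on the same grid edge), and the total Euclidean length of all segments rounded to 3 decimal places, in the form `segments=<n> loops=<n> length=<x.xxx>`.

cell (0,1): code 0100 → (0.590,2.000)–(1.000,1.322)
cell (0,2): code 1100 → (0.796,3.000)–(0.590,2.000)
cell (0,3): code 1000 → (1.000,3.213)–(0.796,3.000)
cell (1,0): code 0100 → (1.721,1.000)–(2.000,0.899)
cell (1,1): code 1110 → (1.000,1.322)–(1.721,1.000)
cell (1,3): code 1001 → (2.000,3.609)–(1.000,3.213)
cell (2,0): code 0010 → (2.000,0.899)–(2.183,1.000)
cell (2,1): code 0111 → (2.183,1.000)–(3.000,1.633)
cell (2,2): code 1011 → (3.000,2.984)–(2.996,3.000)
cell (2,3): code 0001 → (2.996,3.000)–(2.000,3.609)
cell (3,1): code 0010 → (3.000,1.633)–(3.200,2.000)
cell (3,2): code 0001 → (3.200,2.000)–(3.000,2.984)
total: 12 segments, chained into 1 closed loop(s), length Σ = 8.118745

segments=12 loops=1 length=8.119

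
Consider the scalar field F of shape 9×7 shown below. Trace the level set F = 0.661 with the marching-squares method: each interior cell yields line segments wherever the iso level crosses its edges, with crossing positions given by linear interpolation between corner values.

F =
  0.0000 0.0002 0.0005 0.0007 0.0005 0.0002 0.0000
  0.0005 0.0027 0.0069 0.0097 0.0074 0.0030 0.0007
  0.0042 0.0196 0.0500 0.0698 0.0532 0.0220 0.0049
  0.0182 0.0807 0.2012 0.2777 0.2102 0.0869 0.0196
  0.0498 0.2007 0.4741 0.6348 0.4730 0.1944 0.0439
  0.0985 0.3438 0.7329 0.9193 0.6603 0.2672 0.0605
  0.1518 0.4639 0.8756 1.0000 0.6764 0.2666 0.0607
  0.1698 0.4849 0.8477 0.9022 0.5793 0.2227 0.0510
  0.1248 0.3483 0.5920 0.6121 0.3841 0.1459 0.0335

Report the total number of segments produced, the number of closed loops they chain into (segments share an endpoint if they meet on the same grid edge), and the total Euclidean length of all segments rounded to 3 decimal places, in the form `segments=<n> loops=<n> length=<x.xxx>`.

segments=12 loops=1 length=9.978

cell (4,1): code 0100 → (4.722,2.000)–(5.000,1.815)
cell (4,2): code 1100 → (4.092,3.000)–(4.722,2.000)
cell (4,3): code 1000 → (5.000,3.997)–(4.092,3.000)
cell (5,1): code 0110 → (5.000,1.815)–(6.000,1.479)
cell (5,3): code 1101 → (5.043,4.000)–(5.000,3.997)
cell (5,4): code 1000 → (6.000,4.038)–(5.043,4.000)
cell (6,1): code 0110 → (6.000,1.479)–(7.000,1.485)
cell (6,3): code 1011 → (7.000,3.747)–(6.159,4.000)
cell (6,4): code 0001 → (6.159,4.000)–(6.000,4.038)
cell (7,1): code 0010 → (7.000,1.485)–(7.730,2.000)
cell (7,2): code 0011 → (7.730,2.000)–(7.831,3.000)
cell (7,3): code 0001 → (7.831,3.000)–(7.000,3.747)
total: 12 segments, chained into 1 closed loop(s), length Σ = 9.977923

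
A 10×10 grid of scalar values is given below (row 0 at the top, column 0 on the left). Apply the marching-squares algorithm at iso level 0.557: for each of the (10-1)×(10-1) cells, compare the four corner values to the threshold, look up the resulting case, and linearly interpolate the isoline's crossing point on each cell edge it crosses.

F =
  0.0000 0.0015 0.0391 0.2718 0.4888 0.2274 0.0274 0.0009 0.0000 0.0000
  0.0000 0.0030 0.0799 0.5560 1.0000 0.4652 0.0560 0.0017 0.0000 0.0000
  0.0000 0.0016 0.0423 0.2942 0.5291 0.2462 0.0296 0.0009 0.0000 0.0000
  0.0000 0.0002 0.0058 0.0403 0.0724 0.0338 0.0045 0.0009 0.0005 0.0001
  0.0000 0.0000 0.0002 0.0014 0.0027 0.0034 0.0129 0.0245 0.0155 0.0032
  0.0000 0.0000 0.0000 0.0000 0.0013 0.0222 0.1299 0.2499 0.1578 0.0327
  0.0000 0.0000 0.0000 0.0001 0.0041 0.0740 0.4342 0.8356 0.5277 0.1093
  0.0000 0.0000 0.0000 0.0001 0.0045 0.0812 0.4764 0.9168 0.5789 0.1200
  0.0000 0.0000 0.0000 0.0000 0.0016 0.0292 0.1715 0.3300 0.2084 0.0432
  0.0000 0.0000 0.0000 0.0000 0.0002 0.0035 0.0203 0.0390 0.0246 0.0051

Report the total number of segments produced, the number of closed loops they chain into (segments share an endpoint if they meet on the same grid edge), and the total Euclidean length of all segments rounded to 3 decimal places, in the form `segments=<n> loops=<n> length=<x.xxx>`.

segments=12 loops=2 length=11.268

cell (0,3): code 0100 → (0.133,4.000)–(1.000,3.002)
cell (0,4): code 1000 → (1.000,4.828)–(0.133,4.000)
cell (1,3): code 0010 → (1.000,3.002)–(1.941,4.000)
cell (1,4): code 0001 → (1.941,4.000)–(1.000,4.828)
cell (5,6): code 0100 → (5.524,7.000)–(6.000,6.306)
cell (5,7): code 1000 → (6.000,7.905)–(5.524,7.000)
cell (6,6): code 0110 → (6.000,6.306)–(7.000,6.183)
cell (6,7): code 1101 → (6.572,8.000)–(6.000,7.905)
cell (6,8): code 1000 → (7.000,8.048)–(6.572,8.000)
cell (7,6): code 0010 → (7.000,6.183)–(7.613,7.000)
cell (7,7): code 0011 → (7.613,7.000)–(7.059,8.000)
cell (7,8): code 0001 → (7.059,8.000)–(7.000,8.048)
total: 12 segments, chained into 2 closed loop(s), length Σ = 11.267522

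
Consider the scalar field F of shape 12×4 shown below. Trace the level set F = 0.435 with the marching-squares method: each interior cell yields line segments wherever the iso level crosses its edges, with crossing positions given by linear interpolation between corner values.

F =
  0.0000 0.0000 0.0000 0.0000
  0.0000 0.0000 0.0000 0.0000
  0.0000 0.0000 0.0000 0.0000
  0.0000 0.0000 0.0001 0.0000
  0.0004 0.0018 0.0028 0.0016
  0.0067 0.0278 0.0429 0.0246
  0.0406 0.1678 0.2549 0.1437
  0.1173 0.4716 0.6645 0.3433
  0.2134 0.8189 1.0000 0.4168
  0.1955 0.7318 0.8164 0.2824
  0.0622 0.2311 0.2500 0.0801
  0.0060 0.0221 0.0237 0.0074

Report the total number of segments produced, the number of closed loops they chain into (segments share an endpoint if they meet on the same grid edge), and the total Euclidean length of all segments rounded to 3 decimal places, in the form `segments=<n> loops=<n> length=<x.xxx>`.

segments=10 loops=1 length=9.154

cell (6,0): code 0100 → (6.880,1.000)–(7.000,0.897)
cell (6,1): code 1100 → (6.440,2.000)–(6.880,1.000)
cell (6,2): code 1000 → (7.000,2.715)–(6.440,2.000)
cell (7,0): code 0110 → (7.000,0.897)–(8.000,0.366)
cell (7,2): code 1001 → (8.000,2.969)–(7.000,2.715)
cell (8,0): code 0110 → (8.000,0.366)–(9.000,0.447)
cell (8,2): code 1001 → (9.000,2.714)–(8.000,2.969)
cell (9,0): code 0010 → (9.000,0.447)–(9.593,1.000)
cell (9,1): code 0011 → (9.593,1.000)–(9.673,2.000)
cell (9,2): code 0001 → (9.673,2.000)–(9.000,2.714)
total: 10 segments, chained into 1 closed loop(s), length Σ = 9.154026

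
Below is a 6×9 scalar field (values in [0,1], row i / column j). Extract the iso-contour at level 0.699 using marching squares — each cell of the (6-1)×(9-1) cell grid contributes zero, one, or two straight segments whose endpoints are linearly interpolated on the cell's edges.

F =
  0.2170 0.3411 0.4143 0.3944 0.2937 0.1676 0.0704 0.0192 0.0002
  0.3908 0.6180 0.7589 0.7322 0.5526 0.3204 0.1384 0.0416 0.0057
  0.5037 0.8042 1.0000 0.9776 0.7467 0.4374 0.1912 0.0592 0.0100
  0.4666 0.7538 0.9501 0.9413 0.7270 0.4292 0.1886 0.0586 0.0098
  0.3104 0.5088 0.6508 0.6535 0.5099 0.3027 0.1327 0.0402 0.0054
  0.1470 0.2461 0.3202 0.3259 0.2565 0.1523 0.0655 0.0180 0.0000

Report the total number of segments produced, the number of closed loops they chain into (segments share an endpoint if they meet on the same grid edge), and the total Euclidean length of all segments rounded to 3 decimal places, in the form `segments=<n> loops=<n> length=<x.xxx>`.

cell (0,1): code 0100 → (0.826,2.000)–(1.000,1.575)
cell (0,2): code 1100 → (0.902,3.000)–(0.826,2.000)
cell (0,3): code 1000 → (1.000,3.185)–(0.902,3.000)
cell (1,0): code 0100 → (1.435,1.000)–(2.000,0.650)
cell (1,1): code 1110 → (1.000,1.575)–(1.435,1.000)
cell (1,3): code 1101 → (1.754,4.000)–(1.000,3.185)
cell (1,4): code 1000 → (2.000,4.154)–(1.754,4.000)
cell (2,0): code 0110 → (2.000,0.650)–(3.000,0.809)
cell (2,4): code 1001 → (3.000,4.094)–(2.000,4.154)
cell (3,0): code 0010 → (3.000,0.809)–(3.224,1.000)
cell (3,1): code 0011 → (3.224,1.000)–(3.839,2.000)
cell (3,2): code 0011 → (3.839,2.000)–(3.842,3.000)
cell (3,3): code 0011 → (3.842,3.000)–(3.129,4.000)
cell (3,4): code 0001 → (3.129,4.000)–(3.000,4.094)
total: 14 segments, chained into 1 closed loop(s), length Σ = 10.328036

segments=14 loops=1 length=10.328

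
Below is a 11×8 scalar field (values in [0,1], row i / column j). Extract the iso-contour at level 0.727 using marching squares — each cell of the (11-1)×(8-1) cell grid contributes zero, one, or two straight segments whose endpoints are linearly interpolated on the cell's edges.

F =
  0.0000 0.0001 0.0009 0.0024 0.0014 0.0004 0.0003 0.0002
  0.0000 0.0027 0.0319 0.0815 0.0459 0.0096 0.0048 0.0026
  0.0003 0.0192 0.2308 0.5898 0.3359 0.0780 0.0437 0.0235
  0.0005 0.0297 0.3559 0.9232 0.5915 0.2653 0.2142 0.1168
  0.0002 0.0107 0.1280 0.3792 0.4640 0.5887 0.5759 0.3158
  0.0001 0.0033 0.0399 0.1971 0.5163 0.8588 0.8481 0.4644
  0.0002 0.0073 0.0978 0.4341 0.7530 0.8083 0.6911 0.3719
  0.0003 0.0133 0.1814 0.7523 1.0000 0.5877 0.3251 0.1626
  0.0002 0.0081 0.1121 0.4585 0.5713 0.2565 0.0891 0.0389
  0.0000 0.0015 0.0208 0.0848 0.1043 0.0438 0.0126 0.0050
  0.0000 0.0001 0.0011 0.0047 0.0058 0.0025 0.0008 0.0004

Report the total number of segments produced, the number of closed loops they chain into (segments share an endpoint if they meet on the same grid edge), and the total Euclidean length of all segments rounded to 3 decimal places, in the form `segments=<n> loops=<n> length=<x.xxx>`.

segments=18 loops=2 length=12.362

cell (2,2): code 0100 → (2.412,3.000)–(3.000,2.654)
cell (2,3): code 1000 → (3.000,3.591)–(2.412,3.000)
cell (3,2): code 0010 → (3.000,2.654)–(3.361,3.000)
cell (3,3): code 0001 → (3.361,3.000)–(3.000,3.591)
cell (4,4): code 0100 → (4.512,5.000)–(5.000,4.615)
cell (4,5): code 1100 → (4.555,6.000)–(4.512,5.000)
cell (4,6): code 1000 → (5.000,6.316)–(4.555,6.000)
cell (5,3): code 0100 → (5.890,4.000)–(6.000,3.918)
cell (5,4): code 1110 → (5.000,4.615)–(5.890,4.000)
cell (5,5): code 1011 → (6.000,5.694)–(5.771,6.000)
cell (5,6): code 0001 → (5.771,6.000)–(5.000,6.316)
cell (6,2): code 0100 → (6.920,3.000)–(7.000,2.956)
cell (6,3): code 1110 → (6.000,3.918)–(6.920,3.000)
cell (6,4): code 1011 → (7.000,4.662)–(6.369,5.000)
cell (6,5): code 0001 → (6.369,5.000)–(6.000,5.694)
cell (7,2): code 0010 → (7.000,2.956)–(7.086,3.000)
cell (7,3): code 0011 → (7.086,3.000)–(7.637,4.000)
cell (7,4): code 0001 → (7.637,4.000)–(7.000,4.662)
total: 18 segments, chained into 2 closed loop(s), length Σ = 12.361944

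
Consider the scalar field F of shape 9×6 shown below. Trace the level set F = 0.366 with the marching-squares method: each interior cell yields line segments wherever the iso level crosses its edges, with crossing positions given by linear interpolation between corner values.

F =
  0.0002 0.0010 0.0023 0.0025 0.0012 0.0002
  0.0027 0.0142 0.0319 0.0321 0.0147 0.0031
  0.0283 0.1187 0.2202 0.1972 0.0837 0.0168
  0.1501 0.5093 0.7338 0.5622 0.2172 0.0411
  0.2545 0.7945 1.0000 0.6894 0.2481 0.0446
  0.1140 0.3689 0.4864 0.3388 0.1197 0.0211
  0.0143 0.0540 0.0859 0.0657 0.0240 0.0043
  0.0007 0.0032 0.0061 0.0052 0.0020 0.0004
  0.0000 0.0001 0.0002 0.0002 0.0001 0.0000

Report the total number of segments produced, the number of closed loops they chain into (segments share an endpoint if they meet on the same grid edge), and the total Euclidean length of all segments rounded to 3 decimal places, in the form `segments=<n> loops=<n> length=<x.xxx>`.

cell (2,0): code 0100 → (2.633,1.000)–(3.000,0.601)
cell (2,1): code 1100 → (2.284,2.000)–(2.633,1.000)
cell (2,2): code 1100 → (2.462,3.000)–(2.284,2.000)
cell (2,3): code 1000 → (3.000,3.569)–(2.462,3.000)
cell (3,0): code 0110 → (3.000,0.601)–(4.000,0.206)
cell (3,3): code 1001 → (4.000,3.733)–(3.000,3.569)
cell (4,0): code 0110 → (4.000,0.206)–(5.000,0.989)
cell (4,2): code 1011 → (5.000,2.816)–(4.922,3.000)
cell (4,3): code 0001 → (4.922,3.000)–(4.000,3.733)
cell (5,0): code 0010 → (5.000,0.989)–(5.009,1.000)
cell (5,1): code 0011 → (5.009,1.000)–(5.301,2.000)
cell (5,2): code 0001 → (5.301,2.000)–(5.000,2.816)
total: 12 segments, chained into 1 closed loop(s), length Σ = 10.061156

segments=12 loops=1 length=10.061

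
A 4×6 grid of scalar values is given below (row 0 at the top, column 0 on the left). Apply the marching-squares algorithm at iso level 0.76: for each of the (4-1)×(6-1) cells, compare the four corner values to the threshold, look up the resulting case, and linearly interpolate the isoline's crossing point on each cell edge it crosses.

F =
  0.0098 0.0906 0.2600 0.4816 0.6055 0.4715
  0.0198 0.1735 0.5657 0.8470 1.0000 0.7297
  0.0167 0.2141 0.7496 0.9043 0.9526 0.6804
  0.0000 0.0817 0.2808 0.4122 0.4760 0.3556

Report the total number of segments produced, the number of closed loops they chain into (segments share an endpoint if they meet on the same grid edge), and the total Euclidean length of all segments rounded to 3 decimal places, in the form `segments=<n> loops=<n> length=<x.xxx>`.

segments=8 loops=1 length=7.526

cell (0,2): code 0100 → (0.762,3.000)–(1.000,2.691)
cell (0,3): code 1100 → (0.392,4.000)–(0.762,3.000)
cell (0,4): code 1000 → (1.000,4.888)–(0.392,4.000)
cell (1,2): code 0110 → (1.000,2.691)–(2.000,2.067)
cell (1,4): code 1001 → (2.000,4.708)–(1.000,4.888)
cell (2,2): code 0010 → (2.000,2.067)–(2.293,3.000)
cell (2,3): code 0011 → (2.293,3.000)–(2.404,4.000)
cell (2,4): code 0001 → (2.404,4.000)–(2.000,4.708)
total: 8 segments, chained into 1 closed loop(s), length Σ = 7.526311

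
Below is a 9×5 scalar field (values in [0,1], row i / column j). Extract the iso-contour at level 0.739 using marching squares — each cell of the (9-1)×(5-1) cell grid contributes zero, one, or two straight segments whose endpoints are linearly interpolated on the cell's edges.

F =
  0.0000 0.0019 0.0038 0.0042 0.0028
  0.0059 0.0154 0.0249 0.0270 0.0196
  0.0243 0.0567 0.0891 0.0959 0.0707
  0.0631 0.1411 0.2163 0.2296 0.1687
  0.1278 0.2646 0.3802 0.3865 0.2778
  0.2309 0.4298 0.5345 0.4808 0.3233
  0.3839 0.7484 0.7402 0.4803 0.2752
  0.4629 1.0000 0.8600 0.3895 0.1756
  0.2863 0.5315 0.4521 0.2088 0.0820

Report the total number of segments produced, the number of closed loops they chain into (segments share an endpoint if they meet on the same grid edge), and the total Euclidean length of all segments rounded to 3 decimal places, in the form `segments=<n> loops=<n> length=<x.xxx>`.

segments=8 loops=1 length=5.344

cell (5,0): code 0100 → (5.970,1.000)–(6.000,0.974)
cell (5,1): code 1100 → (5.994,2.000)–(5.970,1.000)
cell (5,2): code 1000 → (6.000,2.005)–(5.994,2.000)
cell (6,0): code 0110 → (6.000,0.974)–(7.000,0.514)
cell (6,2): code 1001 → (7.000,2.257)–(6.000,2.005)
cell (7,0): code 0010 → (7.000,0.514)–(7.557,1.000)
cell (7,1): code 0011 → (7.557,1.000)–(7.297,2.000)
cell (7,2): code 0001 → (7.297,2.000)–(7.000,2.257)
total: 8 segments, chained into 1 closed loop(s), length Σ = 5.344313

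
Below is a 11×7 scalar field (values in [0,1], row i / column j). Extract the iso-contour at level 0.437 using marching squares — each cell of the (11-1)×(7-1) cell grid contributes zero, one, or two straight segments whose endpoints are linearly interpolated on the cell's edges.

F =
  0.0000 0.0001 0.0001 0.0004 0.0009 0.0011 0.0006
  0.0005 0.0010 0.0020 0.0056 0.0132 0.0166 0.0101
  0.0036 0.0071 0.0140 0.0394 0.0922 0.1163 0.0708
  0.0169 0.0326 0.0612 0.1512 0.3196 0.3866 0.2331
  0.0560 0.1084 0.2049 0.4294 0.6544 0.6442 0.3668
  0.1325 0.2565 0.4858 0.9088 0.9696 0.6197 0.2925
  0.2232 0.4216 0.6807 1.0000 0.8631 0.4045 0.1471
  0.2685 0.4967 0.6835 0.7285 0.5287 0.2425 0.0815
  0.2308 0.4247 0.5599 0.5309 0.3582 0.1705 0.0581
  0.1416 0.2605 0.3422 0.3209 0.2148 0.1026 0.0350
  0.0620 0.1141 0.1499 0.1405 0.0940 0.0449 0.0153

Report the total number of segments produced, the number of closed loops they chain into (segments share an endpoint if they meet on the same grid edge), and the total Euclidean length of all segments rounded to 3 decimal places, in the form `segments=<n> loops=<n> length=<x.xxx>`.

segments=20 loops=1 length=15.651

cell (3,3): code 0100 → (3.351,4.000)–(4.000,3.034)
cell (3,4): code 1100 → (3.196,5.000)–(3.351,4.000)
cell (3,5): code 1000 → (4.000,5.747)–(3.196,5.000)
cell (4,1): code 0100 → (4.826,2.000)–(5.000,1.787)
cell (4,2): code 1100 → (4.016,3.000)–(4.826,2.000)
cell (4,3): code 1110 → (4.000,3.034)–(4.016,3.000)
cell (4,5): code 1001 → (5.000,5.558)–(4.000,5.747)
cell (5,1): code 0110 → (5.000,1.787)–(6.000,1.059)
cell (5,4): code 1011 → (6.000,4.929)–(5.849,5.000)
cell (5,5): code 0001 → (5.849,5.000)–(5.000,5.558)
cell (6,0): code 0100 → (6.205,1.000)–(7.000,0.738)
cell (6,1): code 1110 → (6.000,1.059)–(6.205,1.000)
cell (6,4): code 1001 → (7.000,4.320)–(6.000,4.929)
cell (7,0): code 0010 → (7.000,0.738)–(7.829,1.000)
cell (7,1): code 0111 → (7.829,1.000)–(8.000,1.091)
cell (7,3): code 1011 → (8.000,3.544)–(7.538,4.000)
cell (7,4): code 0001 → (7.538,4.000)–(7.000,4.320)
cell (8,1): code 0010 → (8.000,1.091)–(8.565,2.000)
cell (8,2): code 0011 → (8.565,2.000)–(8.447,3.000)
cell (8,3): code 0001 → (8.447,3.000)–(8.000,3.544)
total: 20 segments, chained into 1 closed loop(s), length Σ = 15.650796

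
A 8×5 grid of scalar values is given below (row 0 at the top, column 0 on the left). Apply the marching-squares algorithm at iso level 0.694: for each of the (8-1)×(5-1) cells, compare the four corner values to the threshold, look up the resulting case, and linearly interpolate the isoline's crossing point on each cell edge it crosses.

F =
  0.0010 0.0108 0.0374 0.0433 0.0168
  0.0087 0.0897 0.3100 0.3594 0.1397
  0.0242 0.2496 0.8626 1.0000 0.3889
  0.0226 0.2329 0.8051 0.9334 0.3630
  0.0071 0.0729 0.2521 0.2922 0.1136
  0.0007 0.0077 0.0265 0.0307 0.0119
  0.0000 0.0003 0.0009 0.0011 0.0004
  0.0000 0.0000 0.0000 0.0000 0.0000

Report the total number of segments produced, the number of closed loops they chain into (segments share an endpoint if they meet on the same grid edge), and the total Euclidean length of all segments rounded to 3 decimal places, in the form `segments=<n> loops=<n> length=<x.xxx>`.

cell (1,1): code 0100 → (1.695,2.000)–(2.000,1.725)
cell (1,2): code 1100 → (1.522,3.000)–(1.695,2.000)
cell (1,3): code 1000 → (2.000,3.501)–(1.522,3.000)
cell (2,1): code 0110 → (2.000,1.725)–(3.000,1.806)
cell (2,3): code 1001 → (3.000,3.420)–(2.000,3.501)
cell (3,1): code 0010 → (3.000,1.806)–(3.201,2.000)
cell (3,2): code 0011 → (3.201,2.000)–(3.373,3.000)
cell (3,3): code 0001 → (3.373,3.000)–(3.000,3.420)
total: 8 segments, chained into 1 closed loop(s), length Σ = 5.980031

segments=8 loops=1 length=5.980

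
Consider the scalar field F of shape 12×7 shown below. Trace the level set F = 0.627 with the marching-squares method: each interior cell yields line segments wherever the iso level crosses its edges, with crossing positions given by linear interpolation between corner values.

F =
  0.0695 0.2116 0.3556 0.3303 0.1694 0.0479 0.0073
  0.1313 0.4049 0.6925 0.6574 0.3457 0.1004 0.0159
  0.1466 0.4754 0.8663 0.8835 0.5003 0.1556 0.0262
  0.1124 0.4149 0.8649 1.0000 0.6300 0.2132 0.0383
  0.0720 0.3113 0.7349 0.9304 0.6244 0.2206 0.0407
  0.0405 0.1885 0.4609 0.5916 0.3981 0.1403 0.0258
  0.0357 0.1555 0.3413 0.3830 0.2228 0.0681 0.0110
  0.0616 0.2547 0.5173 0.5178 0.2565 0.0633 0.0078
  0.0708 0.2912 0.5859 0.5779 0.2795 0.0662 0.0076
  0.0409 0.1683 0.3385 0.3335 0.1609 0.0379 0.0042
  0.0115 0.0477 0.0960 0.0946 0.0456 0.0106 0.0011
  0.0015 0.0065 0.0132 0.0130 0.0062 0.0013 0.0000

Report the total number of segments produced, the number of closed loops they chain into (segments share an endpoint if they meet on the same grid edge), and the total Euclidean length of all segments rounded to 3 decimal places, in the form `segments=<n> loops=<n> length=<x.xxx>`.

cell (0,1): code 0100 → (0.806,2.000)–(1.000,1.772)
cell (0,2): code 1100 → (0.907,3.000)–(0.806,2.000)
cell (0,3): code 1000 → (1.000,3.098)–(0.907,3.000)
cell (1,1): code 0110 → (1.000,1.772)–(2.000,1.388)
cell (1,3): code 1001 → (2.000,3.669)–(1.000,3.098)
cell (2,1): code 0110 → (2.000,1.388)–(3.000,1.471)
cell (2,3): code 1101 → (2.977,4.000)–(2.000,3.669)
cell (2,4): code 1000 → (3.000,4.007)–(2.977,4.000)
cell (3,1): code 0110 → (3.000,1.471)–(4.000,1.745)
cell (3,3): code 1011 → (4.000,3.992)–(3.536,4.000)
cell (3,4): code 0001 → (3.536,4.000)–(3.000,4.007)
cell (4,1): code 0010 → (4.000,1.745)–(4.394,2.000)
cell (4,2): code 0011 → (4.394,2.000)–(4.896,3.000)
cell (4,3): code 0001 → (4.896,3.000)–(4.000,3.992)
total: 14 segments, chained into 1 closed loop(s), length Σ = 10.682433

segments=14 loops=1 length=10.682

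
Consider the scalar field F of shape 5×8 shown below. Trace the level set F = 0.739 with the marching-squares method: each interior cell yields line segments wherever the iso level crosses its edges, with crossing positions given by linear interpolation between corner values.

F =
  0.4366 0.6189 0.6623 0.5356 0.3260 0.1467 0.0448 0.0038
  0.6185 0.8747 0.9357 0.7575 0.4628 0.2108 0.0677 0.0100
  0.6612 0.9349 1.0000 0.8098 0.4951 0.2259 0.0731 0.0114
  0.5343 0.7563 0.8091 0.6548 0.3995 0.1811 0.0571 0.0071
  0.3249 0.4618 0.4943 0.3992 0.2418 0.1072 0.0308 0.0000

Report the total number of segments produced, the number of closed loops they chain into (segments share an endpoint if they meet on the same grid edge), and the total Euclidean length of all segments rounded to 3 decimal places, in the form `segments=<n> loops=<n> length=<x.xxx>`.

cell (0,0): code 0100 → (0.470,1.000)–(1.000,0.470)
cell (0,1): code 1100 → (0.281,2.000)–(0.470,1.000)
cell (0,2): code 1100 → (0.917,3.000)–(0.281,2.000)
cell (0,3): code 1000 → (1.000,3.063)–(0.917,3.000)
cell (1,0): code 0110 → (1.000,0.470)–(2.000,0.284)
cell (1,3): code 1001 → (2.000,3.225)–(1.000,3.063)
cell (2,0): code 0110 → (2.000,0.284)–(3.000,0.922)
cell (2,2): code 1011 → (3.000,2.454)–(2.457,3.000)
cell (2,3): code 0001 → (2.457,3.000)–(2.000,3.225)
cell (3,0): code 0010 → (3.000,0.922)–(3.059,1.000)
cell (3,1): code 0011 → (3.059,1.000)–(3.223,2.000)
cell (3,2): code 0001 → (3.223,2.000)–(3.000,2.454)
total: 12 segments, chained into 1 closed loop(s), length Σ = 9.169233

segments=12 loops=1 length=9.169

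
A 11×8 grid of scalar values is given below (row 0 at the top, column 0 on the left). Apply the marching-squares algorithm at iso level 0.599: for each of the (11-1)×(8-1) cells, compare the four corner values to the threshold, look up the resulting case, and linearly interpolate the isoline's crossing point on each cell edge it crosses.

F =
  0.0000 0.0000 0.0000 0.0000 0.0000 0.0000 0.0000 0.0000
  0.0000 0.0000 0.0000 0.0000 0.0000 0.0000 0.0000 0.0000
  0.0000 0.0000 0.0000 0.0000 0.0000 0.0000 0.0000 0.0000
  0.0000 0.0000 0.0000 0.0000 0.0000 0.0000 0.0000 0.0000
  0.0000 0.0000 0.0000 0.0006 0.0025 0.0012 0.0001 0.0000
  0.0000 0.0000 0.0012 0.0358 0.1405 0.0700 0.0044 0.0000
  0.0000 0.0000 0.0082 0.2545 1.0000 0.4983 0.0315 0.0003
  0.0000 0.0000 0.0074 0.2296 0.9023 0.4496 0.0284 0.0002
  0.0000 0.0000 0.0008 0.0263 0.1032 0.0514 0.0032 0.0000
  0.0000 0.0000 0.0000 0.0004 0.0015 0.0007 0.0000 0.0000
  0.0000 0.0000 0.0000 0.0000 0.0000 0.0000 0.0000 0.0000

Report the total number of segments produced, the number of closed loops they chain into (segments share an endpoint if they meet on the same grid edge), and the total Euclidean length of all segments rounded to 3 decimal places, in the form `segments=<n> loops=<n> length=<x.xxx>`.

cell (5,3): code 0100 → (5.533,4.000)–(6.000,3.462)
cell (5,4): code 1000 → (6.000,4.799)–(5.533,4.000)
cell (6,3): code 0110 → (6.000,3.462)–(7.000,3.549)
cell (6,4): code 1001 → (7.000,4.670)–(6.000,4.799)
cell (7,3): code 0010 → (7.000,3.549)–(7.380,4.000)
cell (7,4): code 0001 → (7.380,4.000)–(7.000,4.670)
total: 6 segments, chained into 1 closed loop(s), length Σ = 5.009007

segments=6 loops=1 length=5.009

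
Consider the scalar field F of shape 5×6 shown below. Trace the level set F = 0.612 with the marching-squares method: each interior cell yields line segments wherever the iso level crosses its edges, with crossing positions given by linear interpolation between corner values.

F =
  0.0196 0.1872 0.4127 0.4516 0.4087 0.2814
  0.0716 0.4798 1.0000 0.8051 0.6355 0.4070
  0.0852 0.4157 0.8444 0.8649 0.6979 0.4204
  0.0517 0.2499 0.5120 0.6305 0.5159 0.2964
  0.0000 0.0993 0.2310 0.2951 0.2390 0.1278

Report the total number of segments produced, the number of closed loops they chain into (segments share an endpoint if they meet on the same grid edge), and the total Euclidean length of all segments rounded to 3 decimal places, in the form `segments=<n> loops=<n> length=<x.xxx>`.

cell (0,1): code 0100 → (0.339,2.000)–(1.000,1.254)
cell (0,2): code 1100 → (0.454,3.000)–(0.339,2.000)
cell (0,3): code 1100 → (0.896,4.000)–(0.454,3.000)
cell (0,4): code 1000 → (1.000,4.103)–(0.896,4.000)
cell (1,1): code 0110 → (1.000,1.254)–(2.000,1.458)
cell (1,4): code 1001 → (2.000,4.310)–(1.000,4.103)
cell (2,1): code 0010 → (2.000,1.458)–(2.699,2.000)
cell (2,2): code 0111 → (2.699,2.000)–(3.000,2.844)
cell (2,3): code 1011 → (3.000,3.161)–(2.472,4.000)
cell (2,4): code 0001 → (2.472,4.000)–(2.000,4.310)
cell (3,2): code 0010 → (3.000,2.844)–(3.055,3.000)
cell (3,3): code 0001 → (3.055,3.000)–(3.000,3.161)
total: 12 segments, chained into 1 closed loop(s), length Σ = 8.956337

segments=12 loops=1 length=8.956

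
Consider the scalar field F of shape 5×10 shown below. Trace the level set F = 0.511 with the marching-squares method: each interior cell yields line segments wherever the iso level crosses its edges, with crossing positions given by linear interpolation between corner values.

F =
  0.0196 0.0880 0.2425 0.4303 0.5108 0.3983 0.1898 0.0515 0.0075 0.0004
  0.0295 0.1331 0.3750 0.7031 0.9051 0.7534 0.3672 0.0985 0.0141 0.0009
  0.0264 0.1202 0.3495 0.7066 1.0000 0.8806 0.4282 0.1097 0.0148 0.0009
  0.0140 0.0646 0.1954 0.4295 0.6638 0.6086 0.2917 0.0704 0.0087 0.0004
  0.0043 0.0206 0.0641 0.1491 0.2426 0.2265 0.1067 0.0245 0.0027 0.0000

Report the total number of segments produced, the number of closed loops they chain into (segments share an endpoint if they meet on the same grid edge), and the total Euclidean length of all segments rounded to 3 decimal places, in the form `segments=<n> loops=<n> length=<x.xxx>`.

cell (0,2): code 0100 → (0.296,3.000)–(1.000,2.415)
cell (0,3): code 1100 → (0.001,4.000)–(0.296,3.000)
cell (0,4): code 1100 → (0.317,5.000)–(0.001,4.000)
cell (0,5): code 1000 → (1.000,5.628)–(0.317,5.000)
cell (1,2): code 0110 → (1.000,2.415)–(2.000,2.452)
cell (1,5): code 1001 → (2.000,5.817)–(1.000,5.628)
cell (2,2): code 0010 → (2.000,2.452)–(2.706,3.000)
cell (2,3): code 0111 → (2.706,3.000)–(3.000,3.348)
cell (2,5): code 1001 → (3.000,5.308)–(2.000,5.817)
cell (3,3): code 0010 → (3.000,3.348)–(3.363,4.000)
cell (3,4): code 0011 → (3.363,4.000)–(3.255,5.000)
cell (3,5): code 0001 → (3.255,5.000)–(3.000,5.308)
total: 12 segments, chained into 1 closed loop(s), length Σ = 10.576496

segments=12 loops=1 length=10.576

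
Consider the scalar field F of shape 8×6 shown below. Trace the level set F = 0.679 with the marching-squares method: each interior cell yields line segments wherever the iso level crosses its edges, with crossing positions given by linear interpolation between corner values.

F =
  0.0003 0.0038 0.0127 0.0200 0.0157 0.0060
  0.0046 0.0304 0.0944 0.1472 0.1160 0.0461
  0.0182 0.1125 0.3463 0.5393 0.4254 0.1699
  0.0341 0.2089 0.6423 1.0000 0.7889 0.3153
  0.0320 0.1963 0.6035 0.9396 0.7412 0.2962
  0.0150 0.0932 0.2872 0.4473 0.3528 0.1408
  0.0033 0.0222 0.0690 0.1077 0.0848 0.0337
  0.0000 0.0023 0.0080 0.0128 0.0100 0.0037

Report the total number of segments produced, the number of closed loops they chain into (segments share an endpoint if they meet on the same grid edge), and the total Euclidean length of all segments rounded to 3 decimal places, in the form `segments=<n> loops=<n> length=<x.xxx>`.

cell (2,2): code 0100 → (2.303,3.000)–(3.000,2.103)
cell (2,3): code 1100 → (2.698,4.000)–(2.303,3.000)
cell (2,4): code 1000 → (3.000,4.232)–(2.698,4.000)
cell (3,2): code 0110 → (3.000,2.103)–(4.000,2.225)
cell (3,4): code 1001 → (4.000,4.140)–(3.000,4.232)
cell (4,2): code 0010 → (4.000,2.225)–(4.529,3.000)
cell (4,3): code 0011 → (4.529,3.000)–(4.160,4.000)
cell (4,4): code 0001 → (4.160,4.000)–(4.000,4.140)
total: 8 segments, chained into 1 closed loop(s), length Σ = 6.821282

segments=8 loops=1 length=6.821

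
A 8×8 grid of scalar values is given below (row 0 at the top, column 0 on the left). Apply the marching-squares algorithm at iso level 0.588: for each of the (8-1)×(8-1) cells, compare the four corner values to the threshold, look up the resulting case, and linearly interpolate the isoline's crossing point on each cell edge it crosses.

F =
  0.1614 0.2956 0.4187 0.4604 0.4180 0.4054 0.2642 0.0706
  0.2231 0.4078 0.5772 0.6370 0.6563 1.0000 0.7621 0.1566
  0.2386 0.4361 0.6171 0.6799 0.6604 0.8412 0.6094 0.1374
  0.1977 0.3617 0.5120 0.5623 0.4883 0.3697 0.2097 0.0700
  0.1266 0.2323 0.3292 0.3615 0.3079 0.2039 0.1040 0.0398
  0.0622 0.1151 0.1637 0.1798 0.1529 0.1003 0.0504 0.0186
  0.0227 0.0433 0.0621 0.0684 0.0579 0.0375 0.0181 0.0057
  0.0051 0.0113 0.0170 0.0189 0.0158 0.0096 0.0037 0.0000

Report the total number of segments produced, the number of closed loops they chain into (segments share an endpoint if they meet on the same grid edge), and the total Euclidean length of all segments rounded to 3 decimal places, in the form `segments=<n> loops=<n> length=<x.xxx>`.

segments=14 loops=1 length=11.247

cell (0,2): code 0100 → (0.723,3.000)–(1.000,2.181)
cell (0,3): code 1100 → (0.713,4.000)–(0.723,3.000)
cell (0,4): code 1100 → (0.307,5.000)–(0.713,4.000)
cell (0,5): code 1100 → (0.650,6.000)–(0.307,5.000)
cell (0,6): code 1000 → (1.000,6.288)–(0.650,6.000)
cell (1,1): code 0100 → (1.271,2.000)–(2.000,1.839)
cell (1,2): code 1110 → (1.000,2.181)–(1.271,2.000)
cell (1,6): code 1001 → (2.000,6.045)–(1.000,6.288)
cell (2,1): code 0010 → (2.000,1.839)–(2.277,2.000)
cell (2,2): code 0011 → (2.277,2.000)–(2.781,3.000)
cell (2,3): code 0011 → (2.781,3.000)–(2.421,4.000)
cell (2,4): code 0011 → (2.421,4.000)–(2.537,5.000)
cell (2,5): code 0011 → (2.537,5.000)–(2.054,6.000)
cell (2,6): code 0001 → (2.054,6.000)–(2.000,6.045)
total: 14 segments, chained into 1 closed loop(s), length Σ = 11.246632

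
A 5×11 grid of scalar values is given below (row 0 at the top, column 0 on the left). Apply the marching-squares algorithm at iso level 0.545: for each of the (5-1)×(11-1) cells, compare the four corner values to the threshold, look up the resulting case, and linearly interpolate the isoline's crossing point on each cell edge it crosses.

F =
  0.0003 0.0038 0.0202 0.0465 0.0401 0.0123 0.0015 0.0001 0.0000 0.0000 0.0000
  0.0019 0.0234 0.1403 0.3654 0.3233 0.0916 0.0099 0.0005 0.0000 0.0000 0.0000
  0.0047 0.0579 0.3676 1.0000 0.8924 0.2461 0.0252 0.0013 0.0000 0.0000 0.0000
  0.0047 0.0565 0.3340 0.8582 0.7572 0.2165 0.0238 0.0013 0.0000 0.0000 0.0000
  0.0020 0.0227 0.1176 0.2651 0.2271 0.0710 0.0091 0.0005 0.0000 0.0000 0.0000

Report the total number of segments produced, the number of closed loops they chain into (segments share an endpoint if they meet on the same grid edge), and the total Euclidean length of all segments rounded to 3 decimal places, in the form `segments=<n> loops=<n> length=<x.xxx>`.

cell (1,2): code 0100 → (1.283,3.000)–(2.000,2.281)
cell (1,3): code 1100 → (1.390,4.000)–(1.283,3.000)
cell (1,4): code 1000 → (2.000,4.538)–(1.390,4.000)
cell (2,2): code 0110 → (2.000,2.281)–(3.000,2.403)
cell (2,4): code 1001 → (3.000,4.392)–(2.000,4.538)
cell (3,2): code 0010 → (3.000,2.403)–(3.528,3.000)
cell (3,3): code 0011 → (3.528,3.000)–(3.400,4.000)
cell (3,4): code 0001 → (3.400,4.000)–(3.000,4.392)
total: 8 segments, chained into 1 closed loop(s), length Σ = 7.218765

segments=8 loops=1 length=7.219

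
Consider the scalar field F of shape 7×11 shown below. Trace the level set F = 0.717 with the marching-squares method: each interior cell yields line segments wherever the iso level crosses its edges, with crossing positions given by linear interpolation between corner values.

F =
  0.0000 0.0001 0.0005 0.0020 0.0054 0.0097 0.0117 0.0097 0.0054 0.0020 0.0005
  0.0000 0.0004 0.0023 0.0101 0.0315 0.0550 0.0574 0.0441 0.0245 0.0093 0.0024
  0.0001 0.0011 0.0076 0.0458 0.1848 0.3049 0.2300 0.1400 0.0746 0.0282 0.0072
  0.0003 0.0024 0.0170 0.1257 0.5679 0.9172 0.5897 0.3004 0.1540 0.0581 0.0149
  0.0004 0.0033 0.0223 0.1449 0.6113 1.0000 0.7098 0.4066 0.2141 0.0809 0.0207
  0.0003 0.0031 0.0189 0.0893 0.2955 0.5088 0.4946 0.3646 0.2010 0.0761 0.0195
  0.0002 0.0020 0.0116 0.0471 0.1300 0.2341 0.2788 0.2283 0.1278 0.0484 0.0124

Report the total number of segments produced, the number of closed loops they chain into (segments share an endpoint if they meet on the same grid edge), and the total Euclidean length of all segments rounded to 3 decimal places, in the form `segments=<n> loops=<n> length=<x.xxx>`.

segments=6 loops=1 length=5.490

cell (2,4): code 0100 → (2.673,5.000)–(3.000,4.427)
cell (2,5): code 1000 → (3.000,5.611)–(2.673,5.000)
cell (3,4): code 0110 → (3.000,4.427)–(4.000,4.272)
cell (3,5): code 1001 → (4.000,5.975)–(3.000,5.611)
cell (4,4): code 0010 → (4.000,4.272)–(4.576,5.000)
cell (4,5): code 0001 → (4.576,5.000)–(4.000,5.975)
total: 6 segments, chained into 1 closed loop(s), length Σ = 5.490293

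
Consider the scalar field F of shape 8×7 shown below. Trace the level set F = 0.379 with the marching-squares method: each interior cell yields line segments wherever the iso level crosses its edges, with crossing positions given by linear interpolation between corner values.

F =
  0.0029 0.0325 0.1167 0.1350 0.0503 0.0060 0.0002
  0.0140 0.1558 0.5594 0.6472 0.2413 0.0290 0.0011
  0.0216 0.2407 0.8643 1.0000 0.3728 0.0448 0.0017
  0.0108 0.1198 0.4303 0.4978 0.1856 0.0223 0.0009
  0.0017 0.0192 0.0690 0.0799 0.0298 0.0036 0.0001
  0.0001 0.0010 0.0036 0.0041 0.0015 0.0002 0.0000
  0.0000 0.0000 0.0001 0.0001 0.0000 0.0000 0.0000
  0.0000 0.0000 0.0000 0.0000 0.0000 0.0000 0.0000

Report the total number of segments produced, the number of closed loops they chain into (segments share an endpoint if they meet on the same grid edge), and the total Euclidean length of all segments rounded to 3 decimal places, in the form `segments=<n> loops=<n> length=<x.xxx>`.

cell (0,1): code 0100 → (0.593,2.000)–(1.000,1.553)
cell (0,2): code 1100 → (0.476,3.000)–(0.593,2.000)
cell (0,3): code 1000 → (1.000,3.661)–(0.476,3.000)
cell (1,1): code 0110 → (1.000,1.553)–(2.000,1.222)
cell (1,3): code 1001 → (2.000,3.990)–(1.000,3.661)
cell (2,1): code 0110 → (2.000,1.222)–(3.000,1.835)
cell (2,3): code 1001 → (3.000,3.381)–(2.000,3.990)
cell (3,1): code 0010 → (3.000,1.835)–(3.142,2.000)
cell (3,2): code 0011 → (3.142,2.000)–(3.284,3.000)
cell (3,3): code 0001 → (3.284,3.000)–(3.000,3.381)
total: 10 segments, chained into 1 closed loop(s), length Σ = 8.607920

segments=10 loops=1 length=8.608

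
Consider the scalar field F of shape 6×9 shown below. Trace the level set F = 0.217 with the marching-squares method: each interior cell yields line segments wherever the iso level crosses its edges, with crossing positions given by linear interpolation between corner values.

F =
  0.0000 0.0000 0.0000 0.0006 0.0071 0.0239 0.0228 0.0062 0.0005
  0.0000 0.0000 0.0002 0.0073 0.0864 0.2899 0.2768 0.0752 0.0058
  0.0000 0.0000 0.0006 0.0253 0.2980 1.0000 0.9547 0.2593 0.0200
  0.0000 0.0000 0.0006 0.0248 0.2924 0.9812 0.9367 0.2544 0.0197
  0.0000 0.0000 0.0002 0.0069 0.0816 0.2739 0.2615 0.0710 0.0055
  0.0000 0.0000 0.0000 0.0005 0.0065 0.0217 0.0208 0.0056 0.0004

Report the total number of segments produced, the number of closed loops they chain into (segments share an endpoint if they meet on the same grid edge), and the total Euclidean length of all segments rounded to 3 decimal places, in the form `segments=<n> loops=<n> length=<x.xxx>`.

segments=16 loops=1 length=10.982

cell (0,4): code 0100 → (0.726,5.000)–(1.000,4.642)
cell (0,5): code 1100 → (0.765,6.000)–(0.726,5.000)
cell (0,6): code 1000 → (1.000,6.297)–(0.765,6.000)
cell (1,3): code 0100 → (1.617,4.000)–(2.000,3.703)
cell (1,4): code 1110 → (1.000,4.642)–(1.617,4.000)
cell (1,6): code 1101 → (1.770,7.000)–(1.000,6.297)
cell (1,7): code 1000 → (2.000,7.177)–(1.770,7.000)
cell (2,3): code 0110 → (2.000,3.703)–(3.000,3.718)
cell (2,7): code 1001 → (3.000,7.159)–(2.000,7.177)
cell (3,3): code 0010 → (3.000,3.718)–(3.358,4.000)
cell (3,4): code 0111 → (3.358,4.000)–(4.000,4.704)
cell (3,6): code 1011 → (4.000,6.234)–(3.204,7.000)
cell (3,7): code 0001 → (3.204,7.000)–(3.000,7.159)
cell (4,4): code 0010 → (4.000,4.704)–(4.226,5.000)
cell (4,5): code 0011 → (4.226,5.000)–(4.185,6.000)
cell (4,6): code 0001 → (4.185,6.000)–(4.000,6.234)
total: 16 segments, chained into 1 closed loop(s), length Σ = 10.981710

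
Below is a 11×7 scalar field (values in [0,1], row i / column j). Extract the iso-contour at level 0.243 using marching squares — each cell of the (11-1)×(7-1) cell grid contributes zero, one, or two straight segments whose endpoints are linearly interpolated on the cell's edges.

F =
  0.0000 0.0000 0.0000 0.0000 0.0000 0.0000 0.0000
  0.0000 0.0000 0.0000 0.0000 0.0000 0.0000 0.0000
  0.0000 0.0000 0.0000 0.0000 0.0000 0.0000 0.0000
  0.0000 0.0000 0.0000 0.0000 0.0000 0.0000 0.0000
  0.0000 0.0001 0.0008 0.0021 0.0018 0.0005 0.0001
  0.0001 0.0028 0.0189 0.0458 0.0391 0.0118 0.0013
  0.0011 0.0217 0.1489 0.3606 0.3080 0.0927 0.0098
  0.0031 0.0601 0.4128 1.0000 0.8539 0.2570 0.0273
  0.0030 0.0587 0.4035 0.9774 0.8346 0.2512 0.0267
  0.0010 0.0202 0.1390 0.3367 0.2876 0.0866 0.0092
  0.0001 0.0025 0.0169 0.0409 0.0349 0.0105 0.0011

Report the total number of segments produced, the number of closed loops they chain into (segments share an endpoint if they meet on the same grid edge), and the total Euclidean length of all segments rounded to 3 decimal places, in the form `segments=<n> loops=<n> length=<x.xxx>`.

cell (5,2): code 0100 → (5.626,3.000)–(6.000,2.444)
cell (5,3): code 1100 → (5.758,4.000)–(5.626,3.000)
cell (5,4): code 1000 → (6.000,4.302)–(5.758,4.000)
cell (6,1): code 0100 → (6.357,2.000)–(7.000,1.519)
cell (6,2): code 1110 → (6.000,2.444)–(6.357,2.000)
cell (6,4): code 1101 → (6.915,5.000)–(6.000,4.302)
cell (6,5): code 1000 → (7.000,5.061)–(6.915,5.000)
cell (7,1): code 0110 → (7.000,1.519)–(8.000,1.535)
cell (7,5): code 1001 → (8.000,5.037)–(7.000,5.061)
cell (8,1): code 0010 → (8.000,1.535)–(8.607,2.000)
cell (8,2): code 0111 → (8.607,2.000)–(9.000,2.526)
cell (8,4): code 1011 → (9.000,4.222)–(8.050,5.000)
cell (8,5): code 0001 → (8.050,5.000)–(8.000,5.037)
cell (9,2): code 0010 → (9.000,2.526)–(9.317,3.000)
cell (9,3): code 0011 → (9.317,3.000)–(9.176,4.000)
cell (9,4): code 0001 → (9.176,4.000)–(9.000,4.222)
total: 16 segments, chained into 1 closed loop(s), length Σ = 11.269017

segments=16 loops=1 length=11.269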